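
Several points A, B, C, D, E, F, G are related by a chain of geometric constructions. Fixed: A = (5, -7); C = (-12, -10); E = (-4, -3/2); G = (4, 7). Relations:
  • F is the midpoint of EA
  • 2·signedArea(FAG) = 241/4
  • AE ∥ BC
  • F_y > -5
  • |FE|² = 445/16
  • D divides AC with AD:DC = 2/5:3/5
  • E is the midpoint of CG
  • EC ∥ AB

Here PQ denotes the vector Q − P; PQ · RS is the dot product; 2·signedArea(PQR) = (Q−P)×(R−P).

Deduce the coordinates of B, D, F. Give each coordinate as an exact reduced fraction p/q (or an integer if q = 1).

1. B_x = -3  [AE ∥ BC ∩ EC ∥ AB]
2. B_y = -31/2  [AE ∥ BC ∩ EC ∥ AB]
   → B = (-3, -31/2)
3. D_x = -9/5  [D divides AC with AD:DC = 2/5:3/5]
4. D_y = -41/5  [D divides AC with AD:DC = 2/5:3/5]
   → D = (-9/5, -41/5)
5. F_x = 1/2  [F is the midpoint of EA]
6. F_y = -17/4  [F is the midpoint of EA]
   → F = (1/2, -17/4)

B = (-3, -31/2)
D = (-9/5, -41/5)
F = (1/2, -17/4)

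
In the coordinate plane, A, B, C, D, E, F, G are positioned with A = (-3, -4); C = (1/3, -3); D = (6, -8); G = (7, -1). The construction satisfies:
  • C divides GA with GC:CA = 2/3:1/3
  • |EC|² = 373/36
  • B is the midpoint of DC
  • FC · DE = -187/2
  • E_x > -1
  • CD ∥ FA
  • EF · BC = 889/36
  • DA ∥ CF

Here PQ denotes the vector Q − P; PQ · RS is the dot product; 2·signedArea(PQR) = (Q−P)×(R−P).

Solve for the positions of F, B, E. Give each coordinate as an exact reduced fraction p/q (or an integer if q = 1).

1. F_x = -26/3  [CD ∥ FA ∩ DA ∥ CF]
2. F_y = 1  [CD ∥ FA ∩ DA ∥ CF]
   → F = (-26/3, 1)
3. B_x = 19/6  [B is the midpoint of DC]
4. B_y = -11/2  [B is the midpoint of DC]
   → B = (19/6, -11/2)
5. E_x = -5/6  [EF · BC = 889/36 ∩ FC · DE = -187/2]
6. E_y = 0  [EF · BC = 889/36 ∩ FC · DE = -187/2]
   → E = (-5/6, 0)

B = (19/6, -11/2)
E = (-5/6, 0)
F = (-26/3, 1)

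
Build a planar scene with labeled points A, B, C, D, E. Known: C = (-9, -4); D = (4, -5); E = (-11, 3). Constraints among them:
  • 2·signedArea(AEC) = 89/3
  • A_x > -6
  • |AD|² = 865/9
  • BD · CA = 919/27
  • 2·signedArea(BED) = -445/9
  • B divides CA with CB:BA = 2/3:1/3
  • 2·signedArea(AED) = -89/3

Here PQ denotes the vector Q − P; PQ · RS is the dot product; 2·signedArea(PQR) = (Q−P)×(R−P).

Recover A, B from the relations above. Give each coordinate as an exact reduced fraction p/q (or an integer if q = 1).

A = (-16/3, -2)
B = (-59/9, -8/3)

1. A_x = -16/3  [2·signedArea(AEC) = 89/3 ∩ 2·signedArea(AED) = -89/3]
2. A_y = -2  [2·signedArea(AEC) = 89/3 ∩ 2·signedArea(AED) = -89/3]
   → A = (-16/3, -2)
3. B_x = -59/9  [B divides CA with CB:BA = 2/3:1/3]
4. B_y = -8/3  [B divides CA with CB:BA = 2/3:1/3]
   → B = (-59/9, -8/3)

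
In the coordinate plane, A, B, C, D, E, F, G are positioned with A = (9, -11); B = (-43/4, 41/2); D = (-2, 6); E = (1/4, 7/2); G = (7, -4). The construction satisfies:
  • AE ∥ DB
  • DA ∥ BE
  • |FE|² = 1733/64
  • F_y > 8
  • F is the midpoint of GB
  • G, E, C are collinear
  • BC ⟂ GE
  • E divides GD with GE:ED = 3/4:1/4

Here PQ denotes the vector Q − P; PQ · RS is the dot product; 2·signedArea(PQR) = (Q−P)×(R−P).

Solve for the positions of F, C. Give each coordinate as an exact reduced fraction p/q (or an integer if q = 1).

1. F_x = -15/8  [F is the midpoint of GB]
2. F_y = 33/4  [F is the midpoint of GB]
   → F = (-15/8, 33/4)
3. C_x = -9503/724  [G, E, C are collinear ∩ BC ⟂ GE]
4. C_y = 6647/362  [G, E, C are collinear ∩ BC ⟂ GE]
   → C = (-9503/724, 6647/362)

C = (-9503/724, 6647/362)
F = (-15/8, 33/4)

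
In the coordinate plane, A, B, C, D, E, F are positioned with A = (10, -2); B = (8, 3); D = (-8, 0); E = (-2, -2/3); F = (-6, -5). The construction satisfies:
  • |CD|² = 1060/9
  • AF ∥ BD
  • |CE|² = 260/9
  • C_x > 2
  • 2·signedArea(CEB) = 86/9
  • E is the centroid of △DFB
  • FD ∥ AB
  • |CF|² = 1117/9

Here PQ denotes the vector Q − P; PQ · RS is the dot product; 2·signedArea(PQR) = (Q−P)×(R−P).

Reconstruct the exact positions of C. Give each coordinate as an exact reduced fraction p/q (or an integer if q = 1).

1. C_x = 8/3  [line -11/3·x + 10·y + -92/9 = 0 ∩ |CE|² = 260/9]
2. C_y = 2  [line -11/3·x + 10·y + -92/9 = 0 ∩ |CE|² = 260/9]
   → C = (8/3, 2)

C = (8/3, 2)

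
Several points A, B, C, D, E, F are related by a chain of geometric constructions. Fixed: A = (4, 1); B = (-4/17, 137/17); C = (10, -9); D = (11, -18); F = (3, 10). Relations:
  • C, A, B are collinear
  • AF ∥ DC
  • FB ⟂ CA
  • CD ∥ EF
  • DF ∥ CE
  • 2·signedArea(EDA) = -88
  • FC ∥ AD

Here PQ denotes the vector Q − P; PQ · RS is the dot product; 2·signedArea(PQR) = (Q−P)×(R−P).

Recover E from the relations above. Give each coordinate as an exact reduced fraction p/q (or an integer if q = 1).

1. E_x = 2  [CD ∥ EF ∩ DF ∥ CE]
2. E_y = 19  [CD ∥ EF ∩ DF ∥ CE]
   → E = (2, 19)

E = (2, 19)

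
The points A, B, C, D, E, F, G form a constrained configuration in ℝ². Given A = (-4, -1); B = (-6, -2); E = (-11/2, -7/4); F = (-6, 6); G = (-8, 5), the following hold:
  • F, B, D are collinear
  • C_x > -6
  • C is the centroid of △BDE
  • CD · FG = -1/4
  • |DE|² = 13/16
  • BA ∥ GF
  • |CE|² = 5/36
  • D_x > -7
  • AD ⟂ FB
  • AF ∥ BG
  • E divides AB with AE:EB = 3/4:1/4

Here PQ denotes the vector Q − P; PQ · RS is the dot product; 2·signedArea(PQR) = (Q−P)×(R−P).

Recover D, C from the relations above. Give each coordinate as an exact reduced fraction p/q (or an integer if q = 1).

1. D_x = -6  [F, B, D are collinear ∩ AD ⟂ FB]
2. D_y = -1  [F, B, D are collinear ∩ AD ⟂ FB]
   → D = (-6, -1)
3. C_x = -35/6  [C is the centroid of △BDE]
4. C_y = -19/12  [C is the centroid of △BDE]
   → C = (-35/6, -19/12)

C = (-35/6, -19/12)
D = (-6, -1)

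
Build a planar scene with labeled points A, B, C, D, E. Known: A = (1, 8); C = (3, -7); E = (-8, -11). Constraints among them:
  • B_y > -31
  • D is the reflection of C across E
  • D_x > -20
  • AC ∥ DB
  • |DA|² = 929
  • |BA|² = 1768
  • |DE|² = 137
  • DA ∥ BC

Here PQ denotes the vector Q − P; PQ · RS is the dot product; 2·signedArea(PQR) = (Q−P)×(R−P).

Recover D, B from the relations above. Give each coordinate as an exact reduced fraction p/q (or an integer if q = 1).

B = (-17, -30)
D = (-19, -15)

1. D_x = -19  [D is the reflection of C across E]
2. D_y = -15  [D is the reflection of C across E]
   → D = (-19, -15)
3. B_x = -17  [DA ∥ BC ∩ AC ∥ DB]
4. B_y = -30  [DA ∥ BC ∩ AC ∥ DB]
   → B = (-17, -30)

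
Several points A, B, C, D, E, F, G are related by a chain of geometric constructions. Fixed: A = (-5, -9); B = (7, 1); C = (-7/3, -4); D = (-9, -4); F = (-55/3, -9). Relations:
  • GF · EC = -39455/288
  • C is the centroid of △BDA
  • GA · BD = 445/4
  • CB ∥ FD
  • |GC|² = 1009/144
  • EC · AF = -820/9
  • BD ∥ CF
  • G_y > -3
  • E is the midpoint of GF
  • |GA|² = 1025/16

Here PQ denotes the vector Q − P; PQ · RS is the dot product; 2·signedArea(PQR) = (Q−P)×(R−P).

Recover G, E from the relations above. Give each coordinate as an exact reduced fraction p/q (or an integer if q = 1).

E = (-55/6, -47/8)
G = (0, -11/4)

1. G_x = 0  [line 16·x + 5·y + 55/4 = 0 ∩ |GA|² = 1025/16]
2. G_y = -11/4  [line 16·x + 5·y + 55/4 = 0 ∩ |GA|² = 1025/16]
   → G = (0, -11/4)
3. E_x = -55/6  [E is the midpoint of GF]
4. E_y = -47/8  [E is the midpoint of GF]
   → E = (-55/6, -47/8)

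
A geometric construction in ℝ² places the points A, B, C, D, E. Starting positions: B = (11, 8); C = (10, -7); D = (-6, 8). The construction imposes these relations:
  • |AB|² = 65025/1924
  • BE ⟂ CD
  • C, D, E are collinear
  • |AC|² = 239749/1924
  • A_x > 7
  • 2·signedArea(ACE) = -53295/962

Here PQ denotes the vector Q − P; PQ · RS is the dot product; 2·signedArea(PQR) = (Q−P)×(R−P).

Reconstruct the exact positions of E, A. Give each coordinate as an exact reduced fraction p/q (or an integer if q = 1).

1. E_x = 1466/481  [C, D, E are collinear ∩ BE ⟂ CD]
2. E_y = -232/481  [C, D, E are collinear ∩ BE ⟂ CD]
   → E = (1466/481, -232/481)
3. A_x = 6757/962  [line -3135/481·x + -3344/481·y + 69179/962 = 0 ∩ |AB|² = 65025/1924]
4. A_y = 1808/481  [line -3135/481·x + -3344/481·y + 69179/962 = 0 ∩ |AB|² = 65025/1924]
   → A = (6757/962, 1808/481)

A = (6757/962, 1808/481)
E = (1466/481, -232/481)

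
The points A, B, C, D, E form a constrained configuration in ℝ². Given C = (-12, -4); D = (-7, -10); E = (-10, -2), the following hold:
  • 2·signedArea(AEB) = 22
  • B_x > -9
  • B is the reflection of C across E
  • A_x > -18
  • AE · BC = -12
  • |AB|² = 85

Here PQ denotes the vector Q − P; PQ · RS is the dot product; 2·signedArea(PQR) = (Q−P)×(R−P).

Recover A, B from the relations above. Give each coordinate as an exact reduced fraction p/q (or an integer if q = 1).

1. B_x = -8  [B is the reflection of C across E]
2. B_y = 0  [B is the reflection of C across E]
   → B = (-8, 0)
3. A_x = -17  [AE · BC = -12 ∩ 2·signedArea(AEB) = 22]
4. A_y = 2  [AE · BC = -12 ∩ 2·signedArea(AEB) = 22]
   → A = (-17, 2)

A = (-17, 2)
B = (-8, 0)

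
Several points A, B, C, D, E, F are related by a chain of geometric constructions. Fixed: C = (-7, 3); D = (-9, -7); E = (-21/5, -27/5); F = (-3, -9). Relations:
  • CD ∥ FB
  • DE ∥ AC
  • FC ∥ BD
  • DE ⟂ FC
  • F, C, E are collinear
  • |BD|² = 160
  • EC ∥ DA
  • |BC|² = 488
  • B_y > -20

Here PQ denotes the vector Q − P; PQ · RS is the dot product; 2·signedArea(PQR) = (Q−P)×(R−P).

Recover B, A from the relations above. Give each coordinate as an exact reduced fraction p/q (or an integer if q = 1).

1. B_x = -5  [FC ∥ BD ∩ CD ∥ FB]
2. B_y = -19  [FC ∥ BD ∩ CD ∥ FB]
   → B = (-5, -19)
3. A_x = -59/5  [DE ∥ AC ∩ EC ∥ DA]
4. A_y = 7/5  [DE ∥ AC ∩ EC ∥ DA]
   → A = (-59/5, 7/5)

A = (-59/5, 7/5)
B = (-5, -19)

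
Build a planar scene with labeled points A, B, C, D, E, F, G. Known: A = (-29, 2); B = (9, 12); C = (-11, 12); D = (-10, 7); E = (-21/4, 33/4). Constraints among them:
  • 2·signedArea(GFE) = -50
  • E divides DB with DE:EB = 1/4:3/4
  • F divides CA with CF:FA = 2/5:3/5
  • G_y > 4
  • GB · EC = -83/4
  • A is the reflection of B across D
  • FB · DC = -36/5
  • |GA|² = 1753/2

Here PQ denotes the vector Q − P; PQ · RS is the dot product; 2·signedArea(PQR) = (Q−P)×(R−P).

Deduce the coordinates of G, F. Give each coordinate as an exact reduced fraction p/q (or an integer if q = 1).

F = (-91/5, 8)
G = (1/2, 9/2)

1. G_x = 1/2  [line 23/4·x + -15/4·y + 14 = 0 ∩ |GA|² = 1753/2]
2. G_y = 9/2  [line 23/4·x + -15/4·y + 14 = 0 ∩ |GA|² = 1753/2]
   → G = (1/2, 9/2)
3. F_x = -91/5  [F divides CA with CF:FA = 2/5:3/5]
4. F_y = 8  [F divides CA with CF:FA = 2/5:3/5]
   → F = (-91/5, 8)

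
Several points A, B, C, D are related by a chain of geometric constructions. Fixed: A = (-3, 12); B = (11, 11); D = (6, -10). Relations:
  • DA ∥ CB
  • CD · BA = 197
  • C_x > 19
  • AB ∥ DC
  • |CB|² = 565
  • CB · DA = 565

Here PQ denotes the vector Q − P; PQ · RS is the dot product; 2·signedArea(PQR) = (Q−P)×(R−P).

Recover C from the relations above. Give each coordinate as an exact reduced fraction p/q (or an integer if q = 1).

C = (20, -11)

1. C_x = 20  [DA ∥ CB ∩ AB ∥ DC]
2. C_y = -11  [DA ∥ CB ∩ AB ∥ DC]
   → C = (20, -11)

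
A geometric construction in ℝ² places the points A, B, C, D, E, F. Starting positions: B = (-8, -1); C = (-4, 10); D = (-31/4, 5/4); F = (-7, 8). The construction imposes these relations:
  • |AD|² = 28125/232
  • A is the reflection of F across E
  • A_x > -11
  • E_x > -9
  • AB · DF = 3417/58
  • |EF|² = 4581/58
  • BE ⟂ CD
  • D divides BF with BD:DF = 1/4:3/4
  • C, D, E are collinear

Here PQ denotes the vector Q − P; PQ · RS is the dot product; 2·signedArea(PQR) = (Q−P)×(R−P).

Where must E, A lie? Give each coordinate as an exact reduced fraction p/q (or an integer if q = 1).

A = (-296/29, -275/29)
E = (-499/58, -43/58)

1. E_x = -499/58  [C, D, E are collinear ∩ BE ⟂ CD]
2. E_y = -43/58  [C, D, E are collinear ∩ BE ⟂ CD]
   → E = (-499/58, -43/58)
3. A_x = -296/29  [A is the reflection of F across E]
4. A_y = -275/29  [A is the reflection of F across E]
   → A = (-296/29, -275/29)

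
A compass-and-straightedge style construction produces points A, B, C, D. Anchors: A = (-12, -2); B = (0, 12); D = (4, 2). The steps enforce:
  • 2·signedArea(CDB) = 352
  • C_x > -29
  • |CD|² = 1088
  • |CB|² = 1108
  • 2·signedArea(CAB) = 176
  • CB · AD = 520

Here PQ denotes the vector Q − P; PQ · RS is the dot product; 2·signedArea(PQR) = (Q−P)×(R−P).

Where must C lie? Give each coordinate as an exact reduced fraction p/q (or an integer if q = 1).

C = (-28, -6)

1. C_x = -28  [2·signedArea(CAB) = 176 ∩ 2·signedArea(CDB) = 352]
2. C_y = -6  [2·signedArea(CAB) = 176 ∩ 2·signedArea(CDB) = 352]
   → C = (-28, -6)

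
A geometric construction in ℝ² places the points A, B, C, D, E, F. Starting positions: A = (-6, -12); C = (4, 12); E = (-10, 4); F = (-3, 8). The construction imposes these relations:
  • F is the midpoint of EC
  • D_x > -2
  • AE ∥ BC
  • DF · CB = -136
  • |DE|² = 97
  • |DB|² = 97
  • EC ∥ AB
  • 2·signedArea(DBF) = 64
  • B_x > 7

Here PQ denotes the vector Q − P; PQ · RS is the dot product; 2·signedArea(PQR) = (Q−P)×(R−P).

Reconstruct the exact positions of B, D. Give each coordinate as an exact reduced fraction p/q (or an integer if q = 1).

1. B_x = 8  [AE ∥ BC ∩ EC ∥ AB]
2. B_y = -4  [AE ∥ BC ∩ EC ∥ AB]
   → B = (8, -4)
3. D_x = -1  [DF · CB = -136 ∩ 2·signedArea(DBF) = 64]
4. D_y = 0  [DF · CB = -136 ∩ 2·signedArea(DBF) = 64]
   → D = (-1, 0)

B = (8, -4)
D = (-1, 0)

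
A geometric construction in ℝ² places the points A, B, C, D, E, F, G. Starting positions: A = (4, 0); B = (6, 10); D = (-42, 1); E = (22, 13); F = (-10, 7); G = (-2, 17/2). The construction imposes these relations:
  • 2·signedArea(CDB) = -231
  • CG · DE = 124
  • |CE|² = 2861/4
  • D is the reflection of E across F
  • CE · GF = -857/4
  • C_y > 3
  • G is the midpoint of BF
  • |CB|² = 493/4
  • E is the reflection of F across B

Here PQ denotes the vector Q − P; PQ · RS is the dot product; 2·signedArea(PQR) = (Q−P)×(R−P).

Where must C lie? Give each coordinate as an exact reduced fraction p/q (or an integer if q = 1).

C = (-3, 7/2)

1. C_x = -3  [CG · DE = 124 ∩ 2·signedArea(CDB) = -231]
2. C_y = 7/2  [CG · DE = 124 ∩ 2·signedArea(CDB) = -231]
   → C = (-3, 7/2)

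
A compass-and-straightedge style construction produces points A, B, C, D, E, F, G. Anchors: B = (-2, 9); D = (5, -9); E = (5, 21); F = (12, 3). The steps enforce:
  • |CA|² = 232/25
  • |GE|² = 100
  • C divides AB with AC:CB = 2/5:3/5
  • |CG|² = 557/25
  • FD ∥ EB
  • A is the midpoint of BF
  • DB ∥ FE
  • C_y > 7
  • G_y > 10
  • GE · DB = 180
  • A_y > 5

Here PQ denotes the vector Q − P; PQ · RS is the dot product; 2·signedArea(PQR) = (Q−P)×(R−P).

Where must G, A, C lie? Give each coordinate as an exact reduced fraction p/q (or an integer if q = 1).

A = (5, 6)
C = (11/5, 36/5)
G = (5, 11)

1. A_x = 5  [A is the midpoint of BF]
2. A_y = 6  [A is the midpoint of BF]
   → A = (5, 6)
3. C_x = 11/5  [C divides AB with AC:CB = 2/5:3/5]
4. C_y = 36/5  [C divides AB with AC:CB = 2/5:3/5]
   → C = (11/5, 36/5)
5. G_x = 5  [line 7·x + -18·y + 163 = 0 ∩ |CG|² = 557/25]
6. G_y = 11  [line 7·x + -18·y + 163 = 0 ∩ |CG|² = 557/25]
   → G = (5, 11)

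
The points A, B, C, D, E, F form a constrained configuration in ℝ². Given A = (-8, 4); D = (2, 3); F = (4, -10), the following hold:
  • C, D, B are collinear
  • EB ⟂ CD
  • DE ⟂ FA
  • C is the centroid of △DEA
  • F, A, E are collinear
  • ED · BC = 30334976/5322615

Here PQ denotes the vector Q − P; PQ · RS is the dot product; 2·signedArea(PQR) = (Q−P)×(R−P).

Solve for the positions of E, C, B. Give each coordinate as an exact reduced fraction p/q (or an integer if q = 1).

1. E_x = -278/85  [F, A, E are collinear ∩ DE ⟂ FA]
2. E_y = -129/85  [F, A, E are collinear ∩ DE ⟂ FA]
   → E = (-278/85, -129/85)
3. C_x = -788/255  [C is the centroid of △DEA]
4. C_y = 466/255  [C is the centroid of △DEA]
   → C = (-788/255, 466/255)
5. B_x = -7084806/1774205  [C, D, B are collinear ∩ EB ⟂ CD]
6. B_y = 2873207/1774205  [C, D, B are collinear ∩ EB ⟂ CD]
   → B = (-7084806/1774205, 2873207/1774205)

B = (-7084806/1774205, 2873207/1774205)
C = (-788/255, 466/255)
E = (-278/85, -129/85)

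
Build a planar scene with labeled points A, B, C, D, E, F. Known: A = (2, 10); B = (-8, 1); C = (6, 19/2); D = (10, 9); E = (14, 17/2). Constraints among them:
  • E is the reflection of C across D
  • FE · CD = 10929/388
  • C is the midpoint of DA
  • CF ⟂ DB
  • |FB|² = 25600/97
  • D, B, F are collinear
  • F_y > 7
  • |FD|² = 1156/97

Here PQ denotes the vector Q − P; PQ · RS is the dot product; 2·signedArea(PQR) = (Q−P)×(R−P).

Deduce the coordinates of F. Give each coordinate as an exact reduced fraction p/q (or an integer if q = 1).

F = (664/97, 737/97)

1. F_x = 664/97  [D, B, F are collinear ∩ CF ⟂ DB]
2. F_y = 737/97  [D, B, F are collinear ∩ CF ⟂ DB]
   → F = (664/97, 737/97)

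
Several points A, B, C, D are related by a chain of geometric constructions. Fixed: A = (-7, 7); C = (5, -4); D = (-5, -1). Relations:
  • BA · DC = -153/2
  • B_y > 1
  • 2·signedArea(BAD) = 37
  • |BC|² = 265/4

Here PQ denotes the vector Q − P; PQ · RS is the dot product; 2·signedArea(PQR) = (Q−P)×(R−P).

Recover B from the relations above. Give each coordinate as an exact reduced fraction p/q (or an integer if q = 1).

B = (-1, 3/2)

1. B_x = -1  [BA · DC = -153/2 ∩ 2·signedArea(BAD) = 37]
2. B_y = 3/2  [BA · DC = -153/2 ∩ 2·signedArea(BAD) = 37]
   → B = (-1, 3/2)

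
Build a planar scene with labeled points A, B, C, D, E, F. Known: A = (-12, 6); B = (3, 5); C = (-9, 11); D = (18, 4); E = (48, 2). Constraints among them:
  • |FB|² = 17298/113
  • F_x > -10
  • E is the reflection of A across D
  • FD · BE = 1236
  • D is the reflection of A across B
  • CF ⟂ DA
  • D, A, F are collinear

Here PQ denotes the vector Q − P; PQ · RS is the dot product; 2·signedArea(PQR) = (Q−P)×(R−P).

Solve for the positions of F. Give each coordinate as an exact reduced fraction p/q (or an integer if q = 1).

1. F_x = -1056/113  [D, A, F are collinear ∩ CF ⟂ DA]
2. F_y = 658/113  [D, A, F are collinear ∩ CF ⟂ DA]
   → F = (-1056/113, 658/113)

F = (-1056/113, 658/113)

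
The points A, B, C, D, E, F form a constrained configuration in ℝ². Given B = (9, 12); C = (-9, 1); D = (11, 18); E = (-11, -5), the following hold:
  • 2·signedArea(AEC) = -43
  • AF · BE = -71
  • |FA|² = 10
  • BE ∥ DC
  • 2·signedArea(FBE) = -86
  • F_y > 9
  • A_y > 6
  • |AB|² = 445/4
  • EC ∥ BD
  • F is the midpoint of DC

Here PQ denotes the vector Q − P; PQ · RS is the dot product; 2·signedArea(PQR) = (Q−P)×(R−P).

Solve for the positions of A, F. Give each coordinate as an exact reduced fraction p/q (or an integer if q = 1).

1. F_x = 1  [F is the midpoint of DC]
2. F_y = 19/2  [F is the midpoint of DC]
   → F = (1, 19/2)
3. A_x = 0  [AF · BE = -71 ∩ 2·signedArea(AEC) = -43]
4. A_y = 13/2  [AF · BE = -71 ∩ 2·signedArea(AEC) = -43]
   → A = (0, 13/2)

A = (0, 13/2)
F = (1, 19/2)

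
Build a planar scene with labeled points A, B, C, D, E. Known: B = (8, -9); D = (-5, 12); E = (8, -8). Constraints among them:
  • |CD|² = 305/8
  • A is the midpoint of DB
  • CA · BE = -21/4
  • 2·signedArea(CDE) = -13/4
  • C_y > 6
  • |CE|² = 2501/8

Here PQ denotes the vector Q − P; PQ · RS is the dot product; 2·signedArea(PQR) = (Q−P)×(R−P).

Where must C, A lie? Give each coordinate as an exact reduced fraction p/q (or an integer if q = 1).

1. C_x = -7/4  [line 20·x + 13·y + -211/4 = 0 ∩ |CE|² = 2501/8]
2. C_y = 27/4  [line 20·x + 13·y + -211/4 = 0 ∩ |CE|² = 2501/8]
   → C = (-7/4, 27/4)
3. A_x = 3/2  [A is the midpoint of DB]
4. A_y = 3/2  [A is the midpoint of DB]
   → A = (3/2, 3/2)

A = (3/2, 3/2)
C = (-7/4, 27/4)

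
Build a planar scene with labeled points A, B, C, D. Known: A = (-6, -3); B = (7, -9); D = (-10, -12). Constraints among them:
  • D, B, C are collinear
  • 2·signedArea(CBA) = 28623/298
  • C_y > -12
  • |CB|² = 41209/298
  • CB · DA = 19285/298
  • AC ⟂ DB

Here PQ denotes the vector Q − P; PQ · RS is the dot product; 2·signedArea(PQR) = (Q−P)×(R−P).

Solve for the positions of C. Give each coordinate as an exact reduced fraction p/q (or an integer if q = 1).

C = (-1365/298, -3291/298)

1. C_x = -1365/298  [D, B, C are collinear ∩ AC ⟂ DB]
2. C_y = -3291/298  [D, B, C are collinear ∩ AC ⟂ DB]
   → C = (-1365/298, -3291/298)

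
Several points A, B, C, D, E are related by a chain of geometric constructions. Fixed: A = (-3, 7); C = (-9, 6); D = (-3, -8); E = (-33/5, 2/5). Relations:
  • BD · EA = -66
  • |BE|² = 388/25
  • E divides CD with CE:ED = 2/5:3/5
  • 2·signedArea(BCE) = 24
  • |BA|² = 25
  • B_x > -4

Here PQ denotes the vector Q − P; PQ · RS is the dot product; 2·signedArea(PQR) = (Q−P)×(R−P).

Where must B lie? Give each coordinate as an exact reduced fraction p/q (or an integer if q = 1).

1. B_x = -3  [2·signedArea(BCE) = 24 ∩ BD · EA = -66]
2. B_y = 2  [2·signedArea(BCE) = 24 ∩ BD · EA = -66]
   → B = (-3, 2)

B = (-3, 2)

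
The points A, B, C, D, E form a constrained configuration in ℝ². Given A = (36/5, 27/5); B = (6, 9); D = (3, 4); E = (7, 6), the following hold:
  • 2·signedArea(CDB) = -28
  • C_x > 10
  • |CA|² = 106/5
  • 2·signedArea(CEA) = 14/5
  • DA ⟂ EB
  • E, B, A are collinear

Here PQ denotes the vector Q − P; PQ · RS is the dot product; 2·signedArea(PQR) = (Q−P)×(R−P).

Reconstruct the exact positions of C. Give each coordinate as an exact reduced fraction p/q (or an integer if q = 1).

1. C_x = 11  [2·signedArea(CEA) = 14/5 ∩ 2·signedArea(CDB) = -28]
2. C_y = 8  [2·signedArea(CEA) = 14/5 ∩ 2·signedArea(CDB) = -28]
   → C = (11, 8)

C = (11, 8)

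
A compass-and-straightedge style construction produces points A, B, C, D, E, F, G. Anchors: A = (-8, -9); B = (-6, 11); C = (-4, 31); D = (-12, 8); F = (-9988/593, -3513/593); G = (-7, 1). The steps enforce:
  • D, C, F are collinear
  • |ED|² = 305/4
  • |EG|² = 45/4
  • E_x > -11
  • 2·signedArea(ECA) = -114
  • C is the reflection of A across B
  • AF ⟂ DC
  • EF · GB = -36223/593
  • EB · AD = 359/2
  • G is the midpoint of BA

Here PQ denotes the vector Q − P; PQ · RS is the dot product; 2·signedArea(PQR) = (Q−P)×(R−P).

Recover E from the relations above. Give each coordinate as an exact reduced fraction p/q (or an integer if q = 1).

E = (-10, -1/2)

1. E_x = -10  [EF · GB = -36223/593 ∩ EB · AD = 359/2]
2. E_y = -1/2  [EF · GB = -36223/593 ∩ EB · AD = 359/2]
   → E = (-10, -1/2)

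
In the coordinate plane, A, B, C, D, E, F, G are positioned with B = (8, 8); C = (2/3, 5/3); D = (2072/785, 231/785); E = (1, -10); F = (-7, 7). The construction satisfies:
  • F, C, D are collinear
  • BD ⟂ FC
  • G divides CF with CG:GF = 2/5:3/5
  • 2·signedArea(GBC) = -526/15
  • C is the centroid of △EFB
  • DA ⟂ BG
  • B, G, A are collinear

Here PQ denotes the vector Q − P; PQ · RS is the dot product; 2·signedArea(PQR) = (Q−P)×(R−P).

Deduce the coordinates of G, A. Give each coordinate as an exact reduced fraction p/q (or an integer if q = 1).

1. G_x = -12/5  [G divides CF with CG:GF = 2/5:3/5]
2. G_y = 19/5  [G divides CF with CG:GF = 2/5:3/5]
   → G = (-12/5, 19/5)
3. A_x = 353332/493765  [B, G, A are collinear ∩ DA ⟂ BG]
4. A_y = 2497571/493765  [B, G, A are collinear ∩ DA ⟂ BG]
   → A = (353332/493765, 2497571/493765)

A = (353332/493765, 2497571/493765)
G = (-12/5, 19/5)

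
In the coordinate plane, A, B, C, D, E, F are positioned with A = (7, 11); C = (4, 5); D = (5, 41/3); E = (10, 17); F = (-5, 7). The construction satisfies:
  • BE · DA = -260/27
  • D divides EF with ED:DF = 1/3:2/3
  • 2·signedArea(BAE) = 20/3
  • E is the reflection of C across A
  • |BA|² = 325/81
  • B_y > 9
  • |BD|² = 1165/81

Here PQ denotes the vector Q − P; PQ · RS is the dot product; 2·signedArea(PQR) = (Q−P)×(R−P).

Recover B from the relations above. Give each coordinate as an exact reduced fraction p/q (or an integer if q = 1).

B = (16/3, 89/9)

1. B_x = 16/3  [BE · DA = -260/27 ∩ 2·signedArea(BAE) = 20/3]
2. B_y = 89/9  [BE · DA = -260/27 ∩ 2·signedArea(BAE) = 20/3]
   → B = (16/3, 89/9)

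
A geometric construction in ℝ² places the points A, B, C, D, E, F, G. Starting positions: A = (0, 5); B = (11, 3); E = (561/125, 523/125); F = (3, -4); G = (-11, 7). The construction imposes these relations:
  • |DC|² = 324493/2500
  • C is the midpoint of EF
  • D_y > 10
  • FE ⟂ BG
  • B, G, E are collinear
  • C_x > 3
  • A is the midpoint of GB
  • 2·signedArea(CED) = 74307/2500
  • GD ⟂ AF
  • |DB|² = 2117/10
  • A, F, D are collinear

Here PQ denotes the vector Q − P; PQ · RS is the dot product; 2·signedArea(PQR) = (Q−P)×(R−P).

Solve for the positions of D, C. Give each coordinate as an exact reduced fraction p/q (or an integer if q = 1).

C = (468/125, 23/250)
D = (-17/10, 101/10)

1. D_x = -17/10  [A, F, D are collinear ∩ GD ⟂ AF]
2. D_y = 101/10  [A, F, D are collinear ∩ GD ⟂ AF]
   → D = (-17/10, 101/10)
3. C_x = 468/125  [C is the midpoint of EF]
4. C_y = 23/250  [C is the midpoint of EF]
   → C = (468/125, 23/250)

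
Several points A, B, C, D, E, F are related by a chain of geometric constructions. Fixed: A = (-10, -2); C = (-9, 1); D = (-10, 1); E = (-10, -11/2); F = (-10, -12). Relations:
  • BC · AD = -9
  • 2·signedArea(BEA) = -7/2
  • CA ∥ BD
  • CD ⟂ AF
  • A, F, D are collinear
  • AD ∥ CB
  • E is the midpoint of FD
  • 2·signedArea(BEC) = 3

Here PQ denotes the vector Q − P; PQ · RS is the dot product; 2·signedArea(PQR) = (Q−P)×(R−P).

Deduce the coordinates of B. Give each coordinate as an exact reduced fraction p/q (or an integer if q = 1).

1. B_x = -9  [CA ∥ BD ∩ AD ∥ CB]
2. B_y = 4  [CA ∥ BD ∩ AD ∥ CB]
   → B = (-9, 4)

B = (-9, 4)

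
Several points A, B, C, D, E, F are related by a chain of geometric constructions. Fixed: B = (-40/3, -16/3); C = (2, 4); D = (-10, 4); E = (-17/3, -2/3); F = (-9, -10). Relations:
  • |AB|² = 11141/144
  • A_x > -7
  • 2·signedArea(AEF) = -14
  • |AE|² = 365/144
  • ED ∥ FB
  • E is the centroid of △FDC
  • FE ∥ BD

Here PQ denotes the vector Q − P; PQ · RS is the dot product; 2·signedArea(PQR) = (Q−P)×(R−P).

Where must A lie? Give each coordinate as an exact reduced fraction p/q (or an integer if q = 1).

1. A_x = -27/4  [line 28/3·x + -10/3·y + 194/3 = 0 ∩ |AB|² = 11141/144]
2. A_y = 1/2  [line 28/3·x + -10/3·y + 194/3 = 0 ∩ |AB|² = 11141/144]
   → A = (-27/4, 1/2)

A = (-27/4, 1/2)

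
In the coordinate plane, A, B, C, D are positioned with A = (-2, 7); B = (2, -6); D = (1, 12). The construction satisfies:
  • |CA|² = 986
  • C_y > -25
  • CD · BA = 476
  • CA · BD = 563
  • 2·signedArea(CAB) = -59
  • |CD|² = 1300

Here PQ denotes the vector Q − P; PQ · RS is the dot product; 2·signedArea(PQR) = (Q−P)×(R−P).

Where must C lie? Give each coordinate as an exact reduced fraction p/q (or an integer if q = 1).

1. C_x = 3  [CD · BA = 476 ∩ CA · BD = 563]
2. C_y = -24  [CD · BA = 476 ∩ CA · BD = 563]
   → C = (3, -24)

C = (3, -24)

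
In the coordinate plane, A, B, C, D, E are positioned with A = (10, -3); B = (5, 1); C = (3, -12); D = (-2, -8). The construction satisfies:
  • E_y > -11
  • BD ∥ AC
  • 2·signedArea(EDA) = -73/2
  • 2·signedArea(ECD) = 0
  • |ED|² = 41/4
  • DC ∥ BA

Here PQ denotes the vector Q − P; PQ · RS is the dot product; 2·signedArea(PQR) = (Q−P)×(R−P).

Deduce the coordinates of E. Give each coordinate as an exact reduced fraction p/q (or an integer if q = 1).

1. E_x = 1/2  [2·signedArea(ECD) = 0 ∩ 2·signedArea(EDA) = -73/2]
2. E_y = -10  [2·signedArea(ECD) = 0 ∩ 2·signedArea(EDA) = -73/2]
   → E = (1/2, -10)

E = (1/2, -10)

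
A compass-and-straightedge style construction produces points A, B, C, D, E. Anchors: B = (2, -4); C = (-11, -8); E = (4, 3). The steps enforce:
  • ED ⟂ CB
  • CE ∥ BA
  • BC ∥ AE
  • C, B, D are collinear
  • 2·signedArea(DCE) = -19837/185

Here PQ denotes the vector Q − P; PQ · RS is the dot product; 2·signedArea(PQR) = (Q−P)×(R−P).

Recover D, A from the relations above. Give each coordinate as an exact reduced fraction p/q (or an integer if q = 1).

1. D_x = 1072/185  [C, B, D are collinear ∩ ED ⟂ CB]
2. D_y = -524/185  [C, B, D are collinear ∩ ED ⟂ CB]
   → D = (1072/185, -524/185)
3. A_x = 17  [BC ∥ AE ∩ CE ∥ BA]
4. A_y = 7  [BC ∥ AE ∩ CE ∥ BA]
   → A = (17, 7)

A = (17, 7)
D = (1072/185, -524/185)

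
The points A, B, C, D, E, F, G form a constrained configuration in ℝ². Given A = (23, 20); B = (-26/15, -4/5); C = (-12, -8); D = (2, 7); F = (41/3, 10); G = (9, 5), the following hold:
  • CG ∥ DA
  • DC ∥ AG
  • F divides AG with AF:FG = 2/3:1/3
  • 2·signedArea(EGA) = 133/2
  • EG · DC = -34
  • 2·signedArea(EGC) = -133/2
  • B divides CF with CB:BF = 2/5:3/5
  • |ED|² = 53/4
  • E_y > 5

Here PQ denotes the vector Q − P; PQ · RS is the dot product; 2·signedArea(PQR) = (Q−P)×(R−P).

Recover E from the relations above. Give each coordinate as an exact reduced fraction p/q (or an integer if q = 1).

E = (11/2, 6)

1. E_x = 11/2  [2·signedArea(EGC) = -133/2 ∩ 2·signedArea(EGA) = 133/2]
2. E_y = 6  [2·signedArea(EGC) = -133/2 ∩ 2·signedArea(EGA) = 133/2]
   → E = (11/2, 6)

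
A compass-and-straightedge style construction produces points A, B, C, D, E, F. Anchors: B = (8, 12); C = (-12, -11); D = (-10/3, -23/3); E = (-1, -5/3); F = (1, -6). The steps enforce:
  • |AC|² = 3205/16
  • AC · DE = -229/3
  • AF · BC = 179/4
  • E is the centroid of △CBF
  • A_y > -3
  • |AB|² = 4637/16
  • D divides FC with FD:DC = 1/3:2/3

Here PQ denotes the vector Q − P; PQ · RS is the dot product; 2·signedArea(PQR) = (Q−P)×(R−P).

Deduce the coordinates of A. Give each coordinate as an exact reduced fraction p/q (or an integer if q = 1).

1. A_x = -1/2  [AF · BC = 179/4 ∩ AC · DE = -229/3]
2. A_y = -11/4  [AF · BC = 179/4 ∩ AC · DE = -229/3]
   → A = (-1/2, -11/4)

A = (-1/2, -11/4)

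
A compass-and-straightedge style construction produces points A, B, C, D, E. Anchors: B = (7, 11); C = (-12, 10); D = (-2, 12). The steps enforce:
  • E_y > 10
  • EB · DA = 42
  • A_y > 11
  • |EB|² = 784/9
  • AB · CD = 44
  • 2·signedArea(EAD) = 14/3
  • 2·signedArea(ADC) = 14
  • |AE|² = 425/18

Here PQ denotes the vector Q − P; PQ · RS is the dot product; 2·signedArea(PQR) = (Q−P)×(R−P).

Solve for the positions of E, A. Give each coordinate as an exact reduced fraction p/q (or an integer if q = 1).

A = (5/2, 23/2)
E = (-7/3, 11)

1. A_x = 5/2  [2·signedArea(ADC) = 14 ∩ AB · CD = 44]
2. A_y = 23/2  [2·signedArea(ADC) = 14 ∩ AB · CD = 44]
   → A = (5/2, 23/2)
3. E_x = -7/3  [2·signedArea(EAD) = 14/3 ∩ EB · DA = 42]
4. E_y = 11  [2·signedArea(EAD) = 14/3 ∩ EB · DA = 42]
   → E = (-7/3, 11)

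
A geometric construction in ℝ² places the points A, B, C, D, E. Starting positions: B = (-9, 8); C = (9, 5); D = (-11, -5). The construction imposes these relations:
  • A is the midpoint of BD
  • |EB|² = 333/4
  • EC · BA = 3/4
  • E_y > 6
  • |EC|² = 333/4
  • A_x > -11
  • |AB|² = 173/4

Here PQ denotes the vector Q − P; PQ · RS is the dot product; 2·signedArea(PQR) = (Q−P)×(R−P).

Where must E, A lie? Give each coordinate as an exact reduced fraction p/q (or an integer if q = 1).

1. A_x = -10  [A is the midpoint of BD]
2. A_y = 3/2  [A is the midpoint of BD]
   → A = (-10, 3/2)
3. E_x = 0  [line 1·x + 13/2·y + -169/4 = 0 ∩ |EC|² = 333/4]
4. E_y = 13/2  [line 1·x + 13/2·y + -169/4 = 0 ∩ |EC|² = 333/4]
   → E = (0, 13/2)

A = (-10, 3/2)
E = (0, 13/2)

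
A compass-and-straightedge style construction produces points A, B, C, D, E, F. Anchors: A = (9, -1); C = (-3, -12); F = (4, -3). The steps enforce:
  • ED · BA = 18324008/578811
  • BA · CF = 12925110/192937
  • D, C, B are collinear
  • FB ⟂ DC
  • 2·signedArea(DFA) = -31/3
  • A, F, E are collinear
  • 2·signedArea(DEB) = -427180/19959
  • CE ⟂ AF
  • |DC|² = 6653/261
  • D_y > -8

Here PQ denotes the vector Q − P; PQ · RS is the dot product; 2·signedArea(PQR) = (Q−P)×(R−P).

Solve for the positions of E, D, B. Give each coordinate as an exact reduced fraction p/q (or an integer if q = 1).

1. E_x = -149/29  [A, F, E are collinear ∩ CE ⟂ AF]
2. E_y = -193/29  [A, F, E are collinear ∩ CE ⟂ AF]
   → E = (-149/29, -193/29)
3. D_x = -40/29  [line -2·x + 5·y + 100/3 = 0 ∩ |DC|² = 6653/261]
4. D_y = -628/87  [line -2·x + 5·y + 100/3 = 0 ∩ |DC|² = 6653/261]
   → D = (-40/29, -628/87)
5. B_x = 88260/192937  [D, C, B are collinear ∩ FB ⟂ DC]
6. B_y = -347148/192937  [D, C, B are collinear ∩ FB ⟂ DC]
   → B = (88260/192937, -347148/192937)

B = (88260/192937, -347148/192937)
D = (-40/29, -628/87)
E = (-149/29, -193/29)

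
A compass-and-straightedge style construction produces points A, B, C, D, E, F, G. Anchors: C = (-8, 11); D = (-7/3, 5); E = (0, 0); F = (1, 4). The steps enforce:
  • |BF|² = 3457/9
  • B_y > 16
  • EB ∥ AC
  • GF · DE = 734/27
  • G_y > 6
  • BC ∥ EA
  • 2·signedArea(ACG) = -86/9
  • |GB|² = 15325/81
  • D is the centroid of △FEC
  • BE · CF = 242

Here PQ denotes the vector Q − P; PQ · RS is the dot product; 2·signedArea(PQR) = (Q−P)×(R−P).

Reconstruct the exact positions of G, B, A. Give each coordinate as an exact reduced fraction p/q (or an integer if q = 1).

A = (17/3, -6)
B = (-41/3, 17)
G = (-38/9, 7)

1. B_x = -41/3  [line -9·x + 7·y + -242 = 0 ∩ |BF|² = 3457/9]
2. B_y = 17  [line -9·x + 7·y + -242 = 0 ∩ |BF|² = 3457/9]
   → B = (-41/3, 17)
3. A_x = 17/3  [EB ∥ AC ∩ BC ∥ EA]
4. A_y = -6  [EB ∥ AC ∩ BC ∥ EA]
   → A = (17/3, -6)
5. G_x = -38/9  [GF · DE = 734/27 ∩ 2·signedArea(ACG) = -86/9]
6. G_y = 7  [GF · DE = 734/27 ∩ 2·signedArea(ACG) = -86/9]
   → G = (-38/9, 7)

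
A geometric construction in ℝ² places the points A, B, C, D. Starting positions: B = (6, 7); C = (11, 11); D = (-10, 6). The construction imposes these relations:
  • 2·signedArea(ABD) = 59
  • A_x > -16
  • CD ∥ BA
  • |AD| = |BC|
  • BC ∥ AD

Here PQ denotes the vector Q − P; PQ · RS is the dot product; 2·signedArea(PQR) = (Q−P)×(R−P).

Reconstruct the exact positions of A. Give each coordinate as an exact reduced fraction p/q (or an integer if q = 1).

1. A_x = -15  [BC ∥ AD ∩ CD ∥ BA]
2. A_y = 2  [BC ∥ AD ∩ CD ∥ BA]
   → A = (-15, 2)

A = (-15, 2)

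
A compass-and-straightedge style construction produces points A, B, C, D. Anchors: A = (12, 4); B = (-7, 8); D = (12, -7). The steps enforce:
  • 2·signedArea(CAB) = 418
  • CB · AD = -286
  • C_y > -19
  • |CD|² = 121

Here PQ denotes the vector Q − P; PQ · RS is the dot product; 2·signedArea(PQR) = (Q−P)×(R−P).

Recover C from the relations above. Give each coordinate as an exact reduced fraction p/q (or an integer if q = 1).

C = (12, -18)

1. C_x = 12  [CB · AD = -286 ∩ 2·signedArea(CAB) = 418]
2. C_y = -18  [CB · AD = -286 ∩ 2·signedArea(CAB) = 418]
   → C = (12, -18)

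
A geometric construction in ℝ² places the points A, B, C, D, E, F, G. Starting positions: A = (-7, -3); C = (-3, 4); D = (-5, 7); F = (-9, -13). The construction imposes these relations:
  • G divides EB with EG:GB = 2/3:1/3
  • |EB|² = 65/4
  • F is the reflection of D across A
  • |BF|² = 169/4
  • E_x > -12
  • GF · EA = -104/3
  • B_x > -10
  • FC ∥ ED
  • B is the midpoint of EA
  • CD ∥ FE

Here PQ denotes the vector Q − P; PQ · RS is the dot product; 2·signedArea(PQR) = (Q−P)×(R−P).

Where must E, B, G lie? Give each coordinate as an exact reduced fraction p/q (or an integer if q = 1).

1. E_x = -11  [FC ∥ ED ∩ CD ∥ FE]
2. E_y = -10  [FC ∥ ED ∩ CD ∥ FE]
   → E = (-11, -10)
3. B_x = -9  [B is the midpoint of EA]
4. B_y = -13/2  [B is the midpoint of EA]
   → B = (-9, -13/2)
5. G_x = -29/3  [G divides EB with EG:GB = 2/3:1/3]
6. G_y = -23/3  [G divides EB with EG:GB = 2/3:1/3]
   → G = (-29/3, -23/3)

B = (-9, -13/2)
E = (-11, -10)
G = (-29/3, -23/3)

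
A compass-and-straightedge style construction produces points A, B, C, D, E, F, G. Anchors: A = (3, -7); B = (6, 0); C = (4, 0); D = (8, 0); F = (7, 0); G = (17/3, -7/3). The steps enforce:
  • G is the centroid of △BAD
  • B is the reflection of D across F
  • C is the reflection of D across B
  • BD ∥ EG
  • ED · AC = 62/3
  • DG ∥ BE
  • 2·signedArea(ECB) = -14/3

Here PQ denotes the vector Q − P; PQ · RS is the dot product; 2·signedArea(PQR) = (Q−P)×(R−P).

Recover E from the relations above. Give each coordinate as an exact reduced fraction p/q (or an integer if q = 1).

1. E_x = 11/3  [BD ∥ EG ∩ DG ∥ BE]
2. E_y = -7/3  [BD ∥ EG ∩ DG ∥ BE]
   → E = (11/3, -7/3)

E = (11/3, -7/3)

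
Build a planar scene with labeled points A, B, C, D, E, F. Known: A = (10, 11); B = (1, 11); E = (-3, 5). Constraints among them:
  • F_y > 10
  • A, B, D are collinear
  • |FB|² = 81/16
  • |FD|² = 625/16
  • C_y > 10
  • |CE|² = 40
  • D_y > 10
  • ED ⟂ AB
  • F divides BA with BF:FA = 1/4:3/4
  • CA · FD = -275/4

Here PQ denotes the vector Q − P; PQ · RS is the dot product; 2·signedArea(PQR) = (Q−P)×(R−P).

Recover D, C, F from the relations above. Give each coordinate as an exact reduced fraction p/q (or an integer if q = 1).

1. D_x = -3  [A, B, D are collinear ∩ ED ⟂ AB]
2. D_y = 11  [A, B, D are collinear ∩ ED ⟂ AB]
   → D = (-3, 11)
3. F_x = 13/4  [F divides BA with BF:FA = 1/4:3/4]
4. F_y = 11  [F divides BA with BF:FA = 1/4:3/4]
   → F = (13/4, 11)
5. C_x = -1  [CA · FD = -275/4]
6. C_y = 11  [|CE|² = 40]
   → C = (-1, 11)

C = (-1, 11)
D = (-3, 11)
F = (13/4, 11)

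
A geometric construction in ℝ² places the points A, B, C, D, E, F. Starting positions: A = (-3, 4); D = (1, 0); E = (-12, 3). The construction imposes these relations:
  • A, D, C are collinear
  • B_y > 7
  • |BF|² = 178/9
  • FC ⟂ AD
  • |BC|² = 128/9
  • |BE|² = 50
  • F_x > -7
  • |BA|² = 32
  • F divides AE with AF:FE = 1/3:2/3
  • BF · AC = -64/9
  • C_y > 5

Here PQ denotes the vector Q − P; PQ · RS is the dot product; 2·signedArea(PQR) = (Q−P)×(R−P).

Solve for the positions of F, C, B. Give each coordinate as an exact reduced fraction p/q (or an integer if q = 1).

1. F_x = -6  [F divides AE with AF:FE = 1/3:2/3]
2. F_y = 11/3  [F divides AE with AF:FE = 1/3:2/3]
   → F = (-6, 11/3)
3. C_x = -13/3  [A, D, C are collinear ∩ FC ⟂ AD]
4. C_y = 16/3  [A, D, C are collinear ∩ FC ⟂ AD]
   → C = (-13/3, 16/3)
5. B_x = -7  [line 4/3·x + -4/3·y + 20 = 0 ∩ |BE|² = 50]
6. B_y = 8  [line 4/3·x + -4/3·y + 20 = 0 ∩ |BE|² = 50]
   → B = (-7, 8)

B = (-7, 8)
C = (-13/3, 16/3)
F = (-6, 11/3)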